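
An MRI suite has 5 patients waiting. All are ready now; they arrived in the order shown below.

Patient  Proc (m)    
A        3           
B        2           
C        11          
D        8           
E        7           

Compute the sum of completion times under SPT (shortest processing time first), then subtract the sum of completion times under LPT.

SPT (increasing processing time): B A E D C.
B: 0→2
A: 2→5
E: 5→12
D: 12→20
C: 20→31
Sum = 2+5+12+20+31 = 70.
LPT (decreasing processing time): C D E A B.
C: 0→11
D: 11→19
E: 19→26
A: 26→29
B: 29→31
Sum = 11+19+26+29+31 = 116.
Difference = 70 − 116 = -46.

-46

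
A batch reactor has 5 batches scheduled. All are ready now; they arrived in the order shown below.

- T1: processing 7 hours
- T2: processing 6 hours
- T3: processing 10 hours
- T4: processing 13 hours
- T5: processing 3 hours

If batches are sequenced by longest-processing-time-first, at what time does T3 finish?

23

LPT (decreasing processing time): T4 T3 T1 T2 T5.
T4: 0→13
T3: 13→23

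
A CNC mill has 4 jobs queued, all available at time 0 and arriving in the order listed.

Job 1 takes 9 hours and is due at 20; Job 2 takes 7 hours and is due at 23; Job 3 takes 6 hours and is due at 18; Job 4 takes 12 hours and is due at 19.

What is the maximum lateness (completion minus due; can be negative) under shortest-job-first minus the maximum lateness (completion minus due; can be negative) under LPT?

-1

SPT (increasing processing time): Job 3 Job 2 Job 1 Job 4.
Job 3: 0→6, due 18, lateness -12
Job 2: 6→13, due 23, lateness -10
Job 1: 13→22, due 20, lateness 2
Job 4: 22→34, due 19, lateness 15
Maximum = 15.
LPT (decreasing processing time): Job 4 Job 1 Job 2 Job 3.
Job 4: 0→12, due 19, lateness -7
Job 1: 12→21, due 20, lateness 1
Job 2: 21→28, due 23, lateness 5
Job 3: 28→34, due 18, lateness 16
Maximum = 16.
Difference = 15 − 16 = -1.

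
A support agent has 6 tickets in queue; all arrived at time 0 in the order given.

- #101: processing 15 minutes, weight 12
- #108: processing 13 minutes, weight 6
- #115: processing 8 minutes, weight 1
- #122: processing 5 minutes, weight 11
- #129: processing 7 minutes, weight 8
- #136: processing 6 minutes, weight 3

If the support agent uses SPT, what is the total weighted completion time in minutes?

1140

SPT (increasing processing time): #122 #136 #129 #115 #108 #101.
#122: finishes 5, weight 11, w·C = 55
#136: finishes 11, weight 3, w·C = 33
#129: finishes 18, weight 8, w·C = 144
#115: finishes 26, weight 1, w·C = 26
#108: finishes 39, weight 6, w·C = 234
#101: finishes 54, weight 12, w·C = 648
Sum = 55+33+144+26+234+648 = 1140.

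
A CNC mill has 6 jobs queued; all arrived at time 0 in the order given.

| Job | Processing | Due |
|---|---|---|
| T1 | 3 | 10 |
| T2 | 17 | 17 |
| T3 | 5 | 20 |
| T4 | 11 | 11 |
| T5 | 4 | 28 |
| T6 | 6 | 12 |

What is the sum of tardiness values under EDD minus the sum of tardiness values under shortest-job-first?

18

EDD (increasing due date): T1 T4 T6 T2 T3 T5.
T1: 0→3, due 10, tardiness 0
T4: 3→14, due 11, tardiness 3
T6: 14→20, due 12, tardiness 8
T2: 20→37, due 17, tardiness 20
T3: 37→42, due 20, tardiness 22
T5: 42→46, due 28, tardiness 18
Sum = 0+3+8+20+22+18 = 71.
SPT (increasing processing time): T1 T5 T3 T6 T4 T2.
T1: 0→3, due 10, tardiness 0
T5: 3→7, due 28, tardiness 0
T3: 7→12, due 20, tardiness 0
T6: 12→18, due 12, tardiness 6
T4: 18→29, due 11, tardiness 18
T2: 29→46, due 17, tardiness 29
Sum = 0+0+0+6+18+29 = 53.
Difference = 71 − 53 = 18.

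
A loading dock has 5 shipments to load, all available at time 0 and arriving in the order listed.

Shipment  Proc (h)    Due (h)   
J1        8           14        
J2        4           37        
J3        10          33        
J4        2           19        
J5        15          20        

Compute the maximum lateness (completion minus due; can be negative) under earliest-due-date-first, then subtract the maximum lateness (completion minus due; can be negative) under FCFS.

-14

EDD (increasing due date): J1 J4 J5 J3 J2.
J1: 0→8, due 14, lateness -6
J4: 8→10, due 19, lateness -9
J5: 10→25, due 20, lateness 5
J3: 25→35, due 33, lateness 2
J2: 35→39, due 37, lateness 2
Maximum = 5.
FIFO (arrival order): J1 J2 J3 J4 J5.
J1: 0→8, due 14, lateness -6
J2: 8→12, due 37, lateness -25
J3: 12→22, due 33, lateness -11
J4: 22→24, due 19, lateness 5
J5: 24→39, due 20, lateness 19
Maximum = 19.
Difference = 5 − 19 = -14.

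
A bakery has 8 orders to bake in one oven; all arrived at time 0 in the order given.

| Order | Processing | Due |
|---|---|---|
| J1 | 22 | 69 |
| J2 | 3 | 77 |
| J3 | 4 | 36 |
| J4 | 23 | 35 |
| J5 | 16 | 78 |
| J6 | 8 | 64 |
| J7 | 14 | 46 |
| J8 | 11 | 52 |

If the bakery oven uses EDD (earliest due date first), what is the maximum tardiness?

23

EDD (increasing due date): J4 J3 J7 J8 J6 J1 J2 J5.
J4: 0→23, due 35, tardiness 0
J3: 23→27, due 36, tardiness 0
J7: 27→41, due 46, tardiness 0
J8: 41→52, due 52, tardiness 0
J6: 52→60, due 64, tardiness 0
J1: 60→82, due 69, tardiness 13
J2: 82→85, due 77, tardiness 8
J5: 85→101, due 78, tardiness 23
Maximum = 23.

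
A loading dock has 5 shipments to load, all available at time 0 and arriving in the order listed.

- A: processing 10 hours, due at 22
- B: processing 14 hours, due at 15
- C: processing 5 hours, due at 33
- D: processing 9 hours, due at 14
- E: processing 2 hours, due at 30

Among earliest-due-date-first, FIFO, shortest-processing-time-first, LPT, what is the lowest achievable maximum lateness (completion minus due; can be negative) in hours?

11

EDD (increasing due date): D B A E C.
D: 0→9, due 14, lateness -5
B: 9→23, due 15, lateness 8
A: 23→33, due 22, lateness 11
E: 33→35, due 30, lateness 5
C: 35→40, due 33, lateness 7
Maximum = 11.
FIFO (arrival order): A B C D E.
A: 0→10, due 22, lateness -12
B: 10→24, due 15, lateness 9
C: 24→29, due 33, lateness -4
D: 29→38, due 14, lateness 24
E: 38→40, due 30, lateness 10
Maximum = 24.
SPT (increasing processing time): E C D A B.
E: 0→2, due 30, lateness -28
C: 2→7, due 33, lateness -26
D: 7→16, due 14, lateness 2
A: 16→26, due 22, lateness 4
B: 26→40, due 15, lateness 25
Maximum = 25.
LPT (decreasing processing time): B A D C E.
B: 0→14, due 15, lateness -1
A: 14→24, due 22, lateness 2
D: 24→33, due 14, lateness 19
C: 33→38, due 33, lateness 5
E: 38→40, due 30, lateness 10
Maximum = 19.
EDD 11, FIFO 24, SPT 25, LPT 19 → minimum 11.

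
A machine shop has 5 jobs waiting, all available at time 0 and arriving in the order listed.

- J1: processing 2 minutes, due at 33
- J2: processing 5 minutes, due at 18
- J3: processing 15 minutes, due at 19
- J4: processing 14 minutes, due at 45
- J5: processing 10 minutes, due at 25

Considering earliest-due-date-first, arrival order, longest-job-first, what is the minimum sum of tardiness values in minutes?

EDD (increasing due date): J2 J3 J5 J1 J4.
J2: 0→5, due 18, tardiness 0
J3: 5→20, due 19, tardiness 1
J5: 20→30, due 25, tardiness 5
J1: 30→32, due 33, tardiness 0
J4: 32→46, due 45, tardiness 1
Sum = 0+1+5+0+1 = 7.
FIFO (arrival order): J1 J2 J3 J4 J5.
J1: 0→2, due 33, tardiness 0
J2: 2→7, due 18, tardiness 0
J3: 7→22, due 19, tardiness 3
J4: 22→36, due 45, tardiness 0
J5: 36→46, due 25, tardiness 21
Sum = 0+0+3+0+21 = 24.
LPT (decreasing processing time): J3 J4 J5 J2 J1.
J3: 0→15, due 19, tardiness 0
J4: 15→29, due 45, tardiness 0
J5: 29→39, due 25, tardiness 14
J2: 39→44, due 18, tardiness 26
J1: 44→46, due 33, tardiness 13
Sum = 0+0+14+26+13 = 53.
EDD 7, FIFO 24, LPT 53 → minimum 7.

7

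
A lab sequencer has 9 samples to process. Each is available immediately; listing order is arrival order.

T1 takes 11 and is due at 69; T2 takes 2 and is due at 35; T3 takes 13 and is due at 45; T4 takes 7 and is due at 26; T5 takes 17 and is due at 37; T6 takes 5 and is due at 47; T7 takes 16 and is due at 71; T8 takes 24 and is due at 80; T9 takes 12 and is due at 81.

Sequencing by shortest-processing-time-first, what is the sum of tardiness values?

78

SPT (increasing processing time): T2 T6 T4 T1 T9 T3 T7 T5 T8.
T2: 0→2, due 35, tardiness 0
T6: 2→7, due 47, tardiness 0
T4: 7→14, due 26, tardiness 0
T1: 14→25, due 69, tardiness 0
T9: 25→37, due 81, tardiness 0
T3: 37→50, due 45, tardiness 5
T7: 50→66, due 71, tardiness 0
T5: 66→83, due 37, tardiness 46
T8: 83→107, due 80, tardiness 27
Sum = 0+0+0+0+0+5+0+46+27 = 78.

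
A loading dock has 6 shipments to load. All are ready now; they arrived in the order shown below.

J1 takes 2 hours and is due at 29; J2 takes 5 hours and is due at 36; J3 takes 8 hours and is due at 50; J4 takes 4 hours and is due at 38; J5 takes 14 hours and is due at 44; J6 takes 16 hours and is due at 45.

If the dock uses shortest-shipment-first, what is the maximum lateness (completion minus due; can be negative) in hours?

4

SPT (increasing processing time): J1 J4 J2 J3 J5 J6.
J1: 0→2, due 29, lateness -27
J4: 2→6, due 38, lateness -32
J2: 6→11, due 36, lateness -25
J3: 11→19, due 50, lateness -31
J5: 19→33, due 44, lateness -11
J6: 33→49, due 45, lateness 4
Maximum = 4.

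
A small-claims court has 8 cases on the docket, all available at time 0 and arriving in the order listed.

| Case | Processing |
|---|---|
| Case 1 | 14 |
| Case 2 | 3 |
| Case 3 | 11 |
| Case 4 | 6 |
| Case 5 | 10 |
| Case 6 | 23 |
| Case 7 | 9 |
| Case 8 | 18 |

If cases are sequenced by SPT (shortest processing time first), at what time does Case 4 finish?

SPT (increasing processing time): Case 2 Case 4 Case 7 Case 5 Case 3 Case 1 Case 8 Case 6.
Case 2: 0→3
Case 4: 3→9

9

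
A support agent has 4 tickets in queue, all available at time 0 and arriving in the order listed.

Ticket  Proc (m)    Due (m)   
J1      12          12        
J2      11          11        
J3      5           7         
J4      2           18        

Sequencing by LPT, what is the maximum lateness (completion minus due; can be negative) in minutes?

21

LPT (decreasing processing time): J1 J2 J3 J4.
J1: 0→12, due 12, lateness 0
J2: 12→23, due 11, lateness 12
J3: 23→28, due 7, lateness 21
J4: 28→30, due 18, lateness 12
Maximum = 21.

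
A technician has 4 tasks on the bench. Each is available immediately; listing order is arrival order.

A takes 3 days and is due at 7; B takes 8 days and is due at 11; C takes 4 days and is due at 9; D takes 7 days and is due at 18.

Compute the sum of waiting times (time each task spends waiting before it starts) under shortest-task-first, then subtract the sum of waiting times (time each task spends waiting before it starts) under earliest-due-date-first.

-1

SPT (increasing processing time): A C D B.
A: waits 0, runs 0→3
C: waits 3, runs 3→7
D: waits 7, runs 7→14
B: waits 14, runs 14→22
Sum = 0+3+7+14 = 24.
EDD (increasing due date): A C B D.
A: waits 0, runs 0→3
C: waits 3, runs 3→7
B: waits 7, runs 7→15
D: waits 15, runs 15→22
Sum = 0+3+7+15 = 25.
Difference = 24 − 25 = -1.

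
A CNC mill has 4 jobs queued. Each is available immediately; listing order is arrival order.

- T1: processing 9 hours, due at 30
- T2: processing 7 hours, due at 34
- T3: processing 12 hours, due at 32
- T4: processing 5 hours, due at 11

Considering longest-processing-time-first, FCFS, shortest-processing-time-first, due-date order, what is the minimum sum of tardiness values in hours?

LPT (decreasing processing time): T3 T1 T2 T4.
T3: 0→12, due 32, tardiness 0
T1: 12→21, due 30, tardiness 0
T2: 21→28, due 34, tardiness 0
T4: 28→33, due 11, tardiness 22
Sum = 0+0+0+22 = 22.
FIFO (arrival order): T1 T2 T3 T4.
T1: 0→9, due 30, tardiness 0
T2: 9→16, due 34, tardiness 0
T3: 16→28, due 32, tardiness 0
T4: 28→33, due 11, tardiness 22
Sum = 0+0+0+22 = 22.
SPT (increasing processing time): T4 T2 T1 T3.
T4: 0→5, due 11, tardiness 0
T2: 5→12, due 34, tardiness 0
T1: 12→21, due 30, tardiness 0
T3: 21→33, due 32, tardiness 1
Sum = 0+0+0+1 = 1.
EDD (increasing due date): T4 T1 T3 T2.
T4: 0→5, due 11, tardiness 0
T1: 5→14, due 30, tardiness 0
T3: 14→26, due 32, tardiness 0
T2: 26→33, due 34, tardiness 0
Sum = 0+0+0+0 = 0.
LPT 22, FIFO 22, SPT 1, EDD 0 → minimum 0.

0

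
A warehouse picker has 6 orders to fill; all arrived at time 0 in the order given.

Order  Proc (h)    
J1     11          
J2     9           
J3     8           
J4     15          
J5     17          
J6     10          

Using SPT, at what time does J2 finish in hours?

SPT (increasing processing time): J3 J2 J6 J1 J4 J5.
J3: 0→8
J2: 8→17

17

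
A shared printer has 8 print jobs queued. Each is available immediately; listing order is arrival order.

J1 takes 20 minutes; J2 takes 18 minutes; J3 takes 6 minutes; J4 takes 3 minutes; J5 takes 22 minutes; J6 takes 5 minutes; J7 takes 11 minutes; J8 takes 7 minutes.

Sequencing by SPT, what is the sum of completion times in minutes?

SPT (increasing processing time): J4 J6 J3 J8 J7 J2 J1 J5.
J4: 0→3
J6: 3→8
J3: 8→14
J8: 14→21
J7: 21→32
J2: 32→50
J1: 50→70
J5: 70→92
Sum = 3+8+14+21+32+50+70+92 = 290.

290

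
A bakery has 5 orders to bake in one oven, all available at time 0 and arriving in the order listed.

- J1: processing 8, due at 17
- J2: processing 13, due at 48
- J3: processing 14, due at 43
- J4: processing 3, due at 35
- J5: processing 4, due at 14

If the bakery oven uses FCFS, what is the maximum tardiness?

28

FIFO (arrival order): J1 J2 J3 J4 J5.
J1: 0→8, due 17, tardiness 0
J2: 8→21, due 48, tardiness 0
J3: 21→35, due 43, tardiness 0
J4: 35→38, due 35, tardiness 3
J5: 38→42, due 14, tardiness 28
Maximum = 28.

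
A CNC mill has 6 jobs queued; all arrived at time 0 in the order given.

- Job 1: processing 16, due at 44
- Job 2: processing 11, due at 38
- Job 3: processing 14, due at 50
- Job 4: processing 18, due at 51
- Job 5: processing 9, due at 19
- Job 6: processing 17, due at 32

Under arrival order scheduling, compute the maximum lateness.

53

FIFO (arrival order): Job 1 Job 2 Job 3 Job 4 Job 5 Job 6.
Job 1: 0→16, due 44, lateness -28
Job 2: 16→27, due 38, lateness -11
Job 3: 27→41, due 50, lateness -9
Job 4: 41→59, due 51, lateness 8
Job 5: 59→68, due 19, lateness 49
Job 6: 68→85, due 32, lateness 53
Maximum = 53.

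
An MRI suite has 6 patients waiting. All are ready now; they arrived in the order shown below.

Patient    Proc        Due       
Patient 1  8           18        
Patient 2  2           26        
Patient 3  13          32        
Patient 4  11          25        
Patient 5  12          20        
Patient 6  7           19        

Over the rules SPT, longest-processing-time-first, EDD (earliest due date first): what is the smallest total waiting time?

96

SPT (increasing processing time): Patient 2 Patient 6 Patient 1 Patient 4 Patient 5 Patient 3.
Patient 2: waits 0, runs 0→2
Patient 6: waits 2, runs 2→9
Patient 1: waits 9, runs 9→17
Patient 4: waits 17, runs 17→28
Patient 5: waits 28, runs 28→40
Patient 3: waits 40, runs 40→53
Sum = 0+2+9+17+28+40 = 96.
LPT (decreasing processing time): Patient 3 Patient 5 Patient 4 Patient 1 Patient 6 Patient 2.
Patient 3: waits 0, runs 0→13
Patient 5: waits 13, runs 13→25
Patient 4: waits 25, runs 25→36
Patient 1: waits 36, runs 36→44
Patient 6: waits 44, runs 44→51
Patient 2: waits 51, runs 51→53
Sum = 0+13+25+36+44+51 = 169.
EDD (increasing due date): Patient 1 Patient 6 Patient 5 Patient 4 Patient 2 Patient 3.
Patient 1: waits 0, runs 0→8
Patient 6: waits 8, runs 8→15
Patient 5: waits 15, runs 15→27
Patient 4: waits 27, runs 27→38
Patient 2: waits 38, runs 38→40
Patient 3: waits 40, runs 40→53
Sum = 0+8+15+27+38+40 = 128.
SPT 96, LPT 169, EDD 128 → minimum 96.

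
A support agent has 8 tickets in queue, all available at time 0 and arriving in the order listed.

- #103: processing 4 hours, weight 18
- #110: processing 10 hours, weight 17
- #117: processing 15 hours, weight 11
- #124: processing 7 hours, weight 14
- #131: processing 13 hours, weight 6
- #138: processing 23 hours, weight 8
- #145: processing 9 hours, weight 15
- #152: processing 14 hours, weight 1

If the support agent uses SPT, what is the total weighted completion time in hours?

SPT (increasing processing time): #103 #124 #145 #110 #131 #152 #117 #138.
#103: finishes 4, weight 18, w·C = 72
#124: finishes 11, weight 14, w·C = 154
#145: finishes 20, weight 15, w·C = 300
#110: finishes 30, weight 17, w·C = 510
#131: finishes 43, weight 6, w·C = 258
#152: finishes 57, weight 1, w·C = 57
#117: finishes 72, weight 11, w·C = 792
#138: finishes 95, weight 8, w·C = 760
Sum = 72+154+300+510+258+57+792+760 = 2903.

2903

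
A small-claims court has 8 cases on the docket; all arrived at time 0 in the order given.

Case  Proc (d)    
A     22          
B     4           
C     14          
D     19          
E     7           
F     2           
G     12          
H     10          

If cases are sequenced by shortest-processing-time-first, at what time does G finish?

SPT (increasing processing time): F B E H G C D A.
F: 0→2
B: 2→6
E: 6→13
H: 13→23
G: 23→35

35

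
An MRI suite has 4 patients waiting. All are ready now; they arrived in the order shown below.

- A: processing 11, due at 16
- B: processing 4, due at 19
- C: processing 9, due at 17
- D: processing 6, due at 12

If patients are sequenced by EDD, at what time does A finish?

EDD (increasing due date): D A C B.
D: 0→6
A: 6→17

17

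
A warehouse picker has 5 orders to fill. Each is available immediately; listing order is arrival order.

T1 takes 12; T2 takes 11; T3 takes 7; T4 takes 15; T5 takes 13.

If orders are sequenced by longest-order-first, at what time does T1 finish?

LPT (decreasing processing time): T4 T5 T1 T2 T3.
T4: 0→15
T5: 15→28
T1: 28→40

40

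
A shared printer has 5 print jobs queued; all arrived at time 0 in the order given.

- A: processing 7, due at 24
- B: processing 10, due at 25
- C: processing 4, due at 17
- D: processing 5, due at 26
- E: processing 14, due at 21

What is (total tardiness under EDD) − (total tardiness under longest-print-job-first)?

-15

EDD (increasing due date): C E A B D.
C: 0→4, due 17, tardiness 0
E: 4→18, due 21, tardiness 0
A: 18→25, due 24, tardiness 1
B: 25→35, due 25, tardiness 10
D: 35→40, due 26, tardiness 14
Sum = 0+0+1+10+14 = 25.
LPT (decreasing processing time): E B A D C.
E: 0→14, due 21, tardiness 0
B: 14→24, due 25, tardiness 0
A: 24→31, due 24, tardiness 7
D: 31→36, due 26, tardiness 10
C: 36→40, due 17, tardiness 23
Sum = 0+0+7+10+23 = 40.
Difference = 25 − 40 = -15.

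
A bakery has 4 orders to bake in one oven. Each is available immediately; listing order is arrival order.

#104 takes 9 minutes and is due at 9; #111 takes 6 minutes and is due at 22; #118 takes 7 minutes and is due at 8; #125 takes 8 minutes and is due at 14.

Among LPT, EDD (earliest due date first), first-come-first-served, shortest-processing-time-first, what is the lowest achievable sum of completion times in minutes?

70

LPT (decreasing processing time): #104 #125 #118 #111.
#104: 0→9
#125: 9→17
#118: 17→24
#111: 24→30
Sum = 9+17+24+30 = 80.
EDD (increasing due date): #118 #104 #125 #111.
#118: 0→7
#104: 7→16
#125: 16→24
#111: 24→30
Sum = 7+16+24+30 = 77.
FIFO (arrival order): #104 #111 #118 #125.
#104: 0→9
#111: 9→15
#118: 15→22
#125: 22→30
Sum = 9+15+22+30 = 76.
SPT (increasing processing time): #111 #118 #125 #104.
#111: 0→6
#118: 6→13
#125: 13→21
#104: 21→30
Sum = 6+13+21+30 = 70.
LPT 80, EDD 77, FIFO 76, SPT 70 → minimum 70.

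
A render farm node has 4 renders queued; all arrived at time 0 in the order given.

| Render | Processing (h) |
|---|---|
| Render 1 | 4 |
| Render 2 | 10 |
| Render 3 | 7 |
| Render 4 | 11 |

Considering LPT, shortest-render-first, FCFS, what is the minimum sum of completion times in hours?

68

LPT (decreasing processing time): Render 4 Render 2 Render 3 Render 1.
Render 4: 0→11
Render 2: 11→21
Render 3: 21→28
Render 1: 28→32
Sum = 11+21+28+32 = 92.
SPT (increasing processing time): Render 1 Render 3 Render 2 Render 4.
Render 1: 0→4
Render 3: 4→11
Render 2: 11→21
Render 4: 21→32
Sum = 4+11+21+32 = 68.
FIFO (arrival order): Render 1 Render 2 Render 3 Render 4.
Render 1: 0→4
Render 2: 4→14
Render 3: 14→21
Render 4: 21→32
Sum = 4+14+21+32 = 71.
LPT 92, SPT 68, FIFO 71 → minimum 68.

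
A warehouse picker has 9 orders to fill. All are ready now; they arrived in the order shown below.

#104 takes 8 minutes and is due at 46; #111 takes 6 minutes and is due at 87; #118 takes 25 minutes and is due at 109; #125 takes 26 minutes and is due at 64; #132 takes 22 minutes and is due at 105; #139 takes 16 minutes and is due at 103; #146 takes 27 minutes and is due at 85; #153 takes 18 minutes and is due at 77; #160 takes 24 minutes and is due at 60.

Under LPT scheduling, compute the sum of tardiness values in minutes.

LPT (decreasing processing time): #146 #125 #118 #160 #132 #153 #139 #104 #111.
#146: 0→27, due 85, tardiness 0
#125: 27→53, due 64, tardiness 0
#118: 53→78, due 109, tardiness 0
#160: 78→102, due 60, tardiness 42
#132: 102→124, due 105, tardiness 19
#153: 124→142, due 77, tardiness 65
#139: 142→158, due 103, tardiness 55
#104: 158→166, due 46, tardiness 120
#111: 166→172, due 87, tardiness 85
Sum = 0+0+0+42+19+65+55+120+85 = 386.

386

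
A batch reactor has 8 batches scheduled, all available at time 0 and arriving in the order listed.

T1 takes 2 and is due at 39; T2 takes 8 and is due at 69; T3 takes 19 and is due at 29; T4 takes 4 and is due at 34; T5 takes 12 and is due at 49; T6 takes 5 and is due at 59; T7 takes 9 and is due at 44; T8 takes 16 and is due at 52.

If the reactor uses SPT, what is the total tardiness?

SPT (increasing processing time): T1 T4 T6 T2 T7 T5 T8 T3.
T1: 0→2, due 39, tardiness 0
T4: 2→6, due 34, tardiness 0
T6: 6→11, due 59, tardiness 0
T2: 11→19, due 69, tardiness 0
T7: 19→28, due 44, tardiness 0
T5: 28→40, due 49, tardiness 0
T8: 40→56, due 52, tardiness 4
T3: 56→75, due 29, tardiness 46
Sum = 0+0+0+0+0+0+4+46 = 50.

50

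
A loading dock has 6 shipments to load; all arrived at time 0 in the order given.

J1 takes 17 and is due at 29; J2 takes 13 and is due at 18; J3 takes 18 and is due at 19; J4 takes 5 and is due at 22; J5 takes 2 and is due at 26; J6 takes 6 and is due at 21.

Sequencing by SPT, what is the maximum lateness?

SPT (increasing processing time): J5 J4 J6 J2 J1 J3.
J5: 0→2, due 26, lateness -24
J4: 2→7, due 22, lateness -15
J6: 7→13, due 21, lateness -8
J2: 13→26, due 18, lateness 8
J1: 26→43, due 29, lateness 14
J3: 43→61, due 19, lateness 42
Maximum = 42.

42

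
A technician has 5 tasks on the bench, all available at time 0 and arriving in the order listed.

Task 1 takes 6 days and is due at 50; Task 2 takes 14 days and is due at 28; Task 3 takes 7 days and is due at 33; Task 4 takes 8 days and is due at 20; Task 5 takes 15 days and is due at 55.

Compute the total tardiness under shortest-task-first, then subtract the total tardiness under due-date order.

8

SPT (increasing processing time): Task 1 Task 3 Task 4 Task 2 Task 5.
Task 1: 0→6, due 50, tardiness 0
Task 3: 6→13, due 33, tardiness 0
Task 4: 13→21, due 20, tardiness 1
Task 2: 21→35, due 28, tardiness 7
Task 5: 35→50, due 55, tardiness 0
Sum = 0+0+1+7+0 = 8.
EDD (increasing due date): Task 4 Task 2 Task 3 Task 1 Task 5.
Task 4: 0→8, due 20, tardiness 0
Task 2: 8→22, due 28, tardiness 0
Task 3: 22→29, due 33, tardiness 0
Task 1: 29→35, due 50, tardiness 0
Task 5: 35→50, due 55, tardiness 0
Sum = 0+0+0+0+0 = 0.
Difference = 8 − 0 = 8.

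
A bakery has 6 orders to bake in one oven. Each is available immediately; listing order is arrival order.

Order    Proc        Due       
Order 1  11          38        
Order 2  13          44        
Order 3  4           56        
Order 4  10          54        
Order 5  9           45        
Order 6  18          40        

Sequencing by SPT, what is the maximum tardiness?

SPT (increasing processing time): Order 3 Order 5 Order 4 Order 1 Order 2 Order 6.
Order 3: 0→4, due 56, tardiness 0
Order 5: 4→13, due 45, tardiness 0
Order 4: 13→23, due 54, tardiness 0
Order 1: 23→34, due 38, tardiness 0
Order 2: 34→47, due 44, tardiness 3
Order 6: 47→65, due 40, tardiness 25
Maximum = 25.

25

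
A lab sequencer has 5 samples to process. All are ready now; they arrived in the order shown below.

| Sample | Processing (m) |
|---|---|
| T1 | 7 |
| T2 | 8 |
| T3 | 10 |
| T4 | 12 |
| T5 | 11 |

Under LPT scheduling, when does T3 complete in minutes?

LPT (decreasing processing time): T4 T5 T3 T2 T1.
T4: 0→12
T5: 12→23
T3: 23→33

33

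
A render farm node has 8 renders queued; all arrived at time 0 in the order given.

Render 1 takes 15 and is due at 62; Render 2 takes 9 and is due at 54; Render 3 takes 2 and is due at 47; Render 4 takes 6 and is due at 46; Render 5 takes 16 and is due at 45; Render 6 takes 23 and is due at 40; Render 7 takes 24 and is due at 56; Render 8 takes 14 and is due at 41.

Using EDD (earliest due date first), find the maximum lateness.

EDD (increasing due date): Render 6 Render 8 Render 5 Render 4 Render 3 Render 2 Render 7 Render 1.
Render 6: 0→23, due 40, lateness -17
Render 8: 23→37, due 41, lateness -4
Render 5: 37→53, due 45, lateness 8
Render 4: 53→59, due 46, lateness 13
Render 3: 59→61, due 47, lateness 14
Render 2: 61→70, due 54, lateness 16
Render 7: 70→94, due 56, lateness 38
Render 1: 94→109, due 62, lateness 47
Maximum = 47.

47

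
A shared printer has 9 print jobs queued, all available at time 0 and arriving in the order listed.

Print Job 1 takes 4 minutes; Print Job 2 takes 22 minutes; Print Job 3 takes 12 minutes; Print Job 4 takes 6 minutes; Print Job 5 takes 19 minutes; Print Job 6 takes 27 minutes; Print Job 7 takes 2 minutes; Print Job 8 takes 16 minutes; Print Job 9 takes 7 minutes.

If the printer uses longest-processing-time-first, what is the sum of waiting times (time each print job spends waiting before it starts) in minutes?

LPT (decreasing processing time): Print Job 6 Print Job 2 Print Job 5 Print Job 8 Print Job 3 Print Job 9 Print Job 4 Print Job 1 Print Job 7.
Print Job 6: waits 0, runs 0→27
Print Job 2: waits 27, runs 27→49
Print Job 5: waits 49, runs 49→68
Print Job 8: waits 68, runs 68→84
Print Job 3: waits 84, runs 84→96
Print Job 9: waits 96, runs 96→103
Print Job 4: waits 103, runs 103→109
Print Job 1: waits 109, runs 109→113
Print Job 7: waits 113, runs 113→115
Sum = 0+27+49+68+84+96+103+109+113 = 649.

649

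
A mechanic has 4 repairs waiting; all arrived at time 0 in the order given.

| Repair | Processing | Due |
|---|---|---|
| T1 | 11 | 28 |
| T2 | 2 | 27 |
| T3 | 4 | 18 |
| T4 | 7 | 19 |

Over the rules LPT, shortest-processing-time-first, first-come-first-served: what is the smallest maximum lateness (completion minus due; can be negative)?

LPT (decreasing processing time): T1 T4 T3 T2.
T1: 0→11, due 28, lateness -17
T4: 11→18, due 19, lateness -1
T3: 18→22, due 18, lateness 4
T2: 22→24, due 27, lateness -3
Maximum = 4.
SPT (increasing processing time): T2 T3 T4 T1.
T2: 0→2, due 27, lateness -25
T3: 2→6, due 18, lateness -12
T4: 6→13, due 19, lateness -6
T1: 13→24, due 28, lateness -4
Maximum = -4.
FIFO (arrival order): T1 T2 T3 T4.
T1: 0→11, due 28, lateness -17
T2: 11→13, due 27, lateness -14
T3: 13→17, due 18, lateness -1
T4: 17→24, due 19, lateness 5
Maximum = 5.
LPT 4, SPT -4, FIFO 5 → minimum -4.

-4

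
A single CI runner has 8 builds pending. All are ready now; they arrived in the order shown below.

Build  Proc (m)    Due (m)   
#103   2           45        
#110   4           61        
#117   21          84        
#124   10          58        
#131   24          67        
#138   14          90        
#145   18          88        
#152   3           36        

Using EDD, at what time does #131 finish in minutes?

43

EDD (increasing due date): #152 #103 #124 #110 #131 #117 #145 #138.
#152: 0→3
#103: 3→5
#124: 5→15
#110: 15→19
#131: 19→43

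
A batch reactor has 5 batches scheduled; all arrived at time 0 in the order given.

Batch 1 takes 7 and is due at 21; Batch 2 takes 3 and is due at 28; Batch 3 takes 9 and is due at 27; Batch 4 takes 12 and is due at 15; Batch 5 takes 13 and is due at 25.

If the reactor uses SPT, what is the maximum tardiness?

SPT (increasing processing time): Batch 2 Batch 1 Batch 3 Batch 4 Batch 5.
Batch 2: 0→3, due 28, tardiness 0
Batch 1: 3→10, due 21, tardiness 0
Batch 3: 10→19, due 27, tardiness 0
Batch 4: 19→31, due 15, tardiness 16
Batch 5: 31→44, due 25, tardiness 19
Maximum = 19.

19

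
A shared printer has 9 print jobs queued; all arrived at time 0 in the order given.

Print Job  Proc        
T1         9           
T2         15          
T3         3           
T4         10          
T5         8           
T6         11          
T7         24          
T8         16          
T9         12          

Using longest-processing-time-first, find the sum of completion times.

LPT (decreasing processing time): T7 T8 T2 T9 T6 T4 T1 T5 T3.
T7: 0→24
T8: 24→40
T2: 40→55
T9: 55→67
T6: 67→78
T4: 78→88
T1: 88→97
T5: 97→105
T3: 105→108
Sum = 24+40+55+67+78+88+97+105+108 = 662.

662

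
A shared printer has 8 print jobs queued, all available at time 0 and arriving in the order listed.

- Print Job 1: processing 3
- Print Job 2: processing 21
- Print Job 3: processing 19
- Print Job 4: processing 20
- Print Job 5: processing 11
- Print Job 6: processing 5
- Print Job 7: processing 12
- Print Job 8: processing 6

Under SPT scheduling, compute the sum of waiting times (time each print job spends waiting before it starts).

SPT (increasing processing time): Print Job 1 Print Job 6 Print Job 8 Print Job 5 Print Job 7 Print Job 3 Print Job 4 Print Job 2.
Print Job 1: waits 0, runs 0→3
Print Job 6: waits 3, runs 3→8
Print Job 8: waits 8, runs 8→14
Print Job 5: waits 14, runs 14→25
Print Job 7: waits 25, runs 25→37
Print Job 3: waits 37, runs 37→56
Print Job 4: waits 56, runs 56→76
Print Job 2: waits 76, runs 76→97
Sum = 0+3+8+14+25+37+56+76 = 219.

219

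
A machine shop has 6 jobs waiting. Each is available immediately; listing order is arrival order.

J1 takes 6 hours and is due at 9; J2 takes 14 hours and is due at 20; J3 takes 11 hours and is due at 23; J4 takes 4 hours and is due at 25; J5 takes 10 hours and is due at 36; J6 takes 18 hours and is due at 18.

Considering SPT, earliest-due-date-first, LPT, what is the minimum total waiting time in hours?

SPT (increasing processing time): J4 J1 J5 J3 J2 J6.
J4: waits 0, runs 0→4
J1: waits 4, runs 4→10
J5: waits 10, runs 10→20
J3: waits 20, runs 20→31
J2: waits 31, runs 31→45
J6: waits 45, runs 45→63
Sum = 0+4+10+20+31+45 = 110.
EDD (increasing due date): J1 J6 J2 J3 J4 J5.
J1: waits 0, runs 0→6
J6: waits 6, runs 6→24
J2: waits 24, runs 24→38
J3: waits 38, runs 38→49
J4: waits 49, runs 49→53
J5: waits 53, runs 53→63
Sum = 0+6+24+38+49+53 = 170.
LPT (decreasing processing time): J6 J2 J3 J5 J1 J4.
J6: waits 0, runs 0→18
J2: waits 18, runs 18→32
J3: waits 32, runs 32→43
J5: waits 43, runs 43→53
J1: waits 53, runs 53→59
J4: waits 59, runs 59→63
Sum = 0+18+32+43+53+59 = 205.
SPT 110, EDD 170, LPT 205 → minimum 110.

110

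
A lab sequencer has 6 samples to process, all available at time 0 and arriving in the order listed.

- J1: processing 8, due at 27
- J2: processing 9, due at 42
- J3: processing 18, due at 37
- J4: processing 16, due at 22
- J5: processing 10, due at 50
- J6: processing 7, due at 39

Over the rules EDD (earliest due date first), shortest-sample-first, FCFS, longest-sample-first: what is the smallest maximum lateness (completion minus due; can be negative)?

EDD (increasing due date): J4 J1 J3 J6 J2 J5.
J4: 0→16, due 22, lateness -6
J1: 16→24, due 27, lateness -3
J3: 24→42, due 37, lateness 5
J6: 42→49, due 39, lateness 10
J2: 49→58, due 42, lateness 16
J5: 58→68, due 50, lateness 18
Maximum = 18.
SPT (increasing processing time): J6 J1 J2 J5 J4 J3.
J6: 0→7, due 39, lateness -32
J1: 7→15, due 27, lateness -12
J2: 15→24, due 42, lateness -18
J5: 24→34, due 50, lateness -16
J4: 34→50, due 22, lateness 28
J3: 50→68, due 37, lateness 31
Maximum = 31.
FIFO (arrival order): J1 J2 J3 J4 J5 J6.
J1: 0→8, due 27, lateness -19
J2: 8→17, due 42, lateness -25
J3: 17→35, due 37, lateness -2
J4: 35→51, due 22, lateness 29
J5: 51→61, due 50, lateness 11
J6: 61→68, due 39, lateness 29
Maximum = 29.
LPT (decreasing processing time): J3 J4 J5 J2 J1 J6.
J3: 0→18, due 37, lateness -19
J4: 18→34, due 22, lateness 12
J5: 34→44, due 50, lateness -6
J2: 44→53, due 42, lateness 11
J1: 53→61, due 27, lateness 34
J6: 61→68, due 39, lateness 29
Maximum = 34.
EDD 18, SPT 31, FIFO 29, LPT 34 → minimum 18.

18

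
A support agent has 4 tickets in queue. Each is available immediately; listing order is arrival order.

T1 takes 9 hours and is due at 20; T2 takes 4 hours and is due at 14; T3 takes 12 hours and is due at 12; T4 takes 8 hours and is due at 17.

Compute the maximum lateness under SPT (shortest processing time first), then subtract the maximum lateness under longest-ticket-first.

2

SPT (increasing processing time): T2 T4 T1 T3.
T2: 0→4, due 14, lateness -10
T4: 4→12, due 17, lateness -5
T1: 12→21, due 20, lateness 1
T3: 21→33, due 12, lateness 21
Maximum = 21.
LPT (decreasing processing time): T3 T1 T4 T2.
T3: 0→12, due 12, lateness 0
T1: 12→21, due 20, lateness 1
T4: 21→29, due 17, lateness 12
T2: 29→33, due 14, lateness 19
Maximum = 19.
Difference = 21 − 19 = 2.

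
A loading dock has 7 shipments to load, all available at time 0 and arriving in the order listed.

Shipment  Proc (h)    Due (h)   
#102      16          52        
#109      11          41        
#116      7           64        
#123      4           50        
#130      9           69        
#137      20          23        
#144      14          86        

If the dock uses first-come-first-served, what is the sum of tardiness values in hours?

FIFO (arrival order): #102 #109 #116 #123 #130 #137 #144.
#102: 0→16, due 52, tardiness 0
#109: 16→27, due 41, tardiness 0
#116: 27→34, due 64, tardiness 0
#123: 34→38, due 50, tardiness 0
#130: 38→47, due 69, tardiness 0
#137: 47→67, due 23, tardiness 44
#144: 67→81, due 86, tardiness 0
Sum = 0+0+0+0+0+44+0 = 44.

44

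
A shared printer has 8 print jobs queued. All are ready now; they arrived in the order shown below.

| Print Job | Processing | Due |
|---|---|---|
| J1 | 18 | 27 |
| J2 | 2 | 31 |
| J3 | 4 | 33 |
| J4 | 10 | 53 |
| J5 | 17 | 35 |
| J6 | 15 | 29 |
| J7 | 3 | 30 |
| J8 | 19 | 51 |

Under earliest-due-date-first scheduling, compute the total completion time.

392

EDD (increasing due date): J1 J6 J7 J2 J3 J5 J8 J4.
J1: 0→18
J6: 18→33
J7: 33→36
J2: 36→38
J3: 38→42
J5: 42→59
J8: 59→78
J4: 78→88
Sum = 18+33+36+38+42+59+78+88 = 392.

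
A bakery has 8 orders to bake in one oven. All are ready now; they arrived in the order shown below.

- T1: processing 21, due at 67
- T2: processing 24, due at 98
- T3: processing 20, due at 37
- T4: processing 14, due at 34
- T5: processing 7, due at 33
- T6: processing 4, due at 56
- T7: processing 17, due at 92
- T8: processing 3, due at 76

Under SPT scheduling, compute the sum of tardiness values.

SPT (increasing processing time): T8 T6 T5 T4 T7 T3 T1 T2.
T8: 0→3, due 76, tardiness 0
T6: 3→7, due 56, tardiness 0
T5: 7→14, due 33, tardiness 0
T4: 14→28, due 34, tardiness 0
T7: 28→45, due 92, tardiness 0
T3: 45→65, due 37, tardiness 28
T1: 65→86, due 67, tardiness 19
T2: 86→110, due 98, tardiness 12
Sum = 0+0+0+0+0+28+19+12 = 59.

59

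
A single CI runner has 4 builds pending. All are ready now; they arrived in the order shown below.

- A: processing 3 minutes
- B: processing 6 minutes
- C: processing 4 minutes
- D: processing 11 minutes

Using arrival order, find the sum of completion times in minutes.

FIFO (arrival order): A B C D.
A: 0→3
B: 3→9
C: 9→13
D: 13→24
Sum = 3+9+13+24 = 49.

49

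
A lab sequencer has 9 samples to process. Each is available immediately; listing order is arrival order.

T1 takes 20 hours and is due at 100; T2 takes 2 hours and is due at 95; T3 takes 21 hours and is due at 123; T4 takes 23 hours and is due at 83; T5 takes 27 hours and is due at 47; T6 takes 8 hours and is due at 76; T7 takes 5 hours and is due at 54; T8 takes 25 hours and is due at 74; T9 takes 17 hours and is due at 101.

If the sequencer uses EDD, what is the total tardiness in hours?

EDD (increasing due date): T5 T7 T8 T6 T4 T2 T1 T9 T3.
T5: 0→27, due 47, tardiness 0
T7: 27→32, due 54, tardiness 0
T8: 32→57, due 74, tardiness 0
T6: 57→65, due 76, tardiness 0
T4: 65→88, due 83, tardiness 5
T2: 88→90, due 95, tardiness 0
T1: 90→110, due 100, tardiness 10
T9: 110→127, due 101, tardiness 26
T3: 127→148, due 123, tardiness 25
Sum = 0+0+0+0+5+0+10+26+25 = 66.

66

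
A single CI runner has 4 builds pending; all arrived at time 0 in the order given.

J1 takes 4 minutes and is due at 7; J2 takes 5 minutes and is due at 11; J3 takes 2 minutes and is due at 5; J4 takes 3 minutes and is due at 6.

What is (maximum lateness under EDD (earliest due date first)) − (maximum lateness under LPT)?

-6

EDD (increasing due date): J3 J4 J1 J2.
J3: 0→2, due 5, lateness -3
J4: 2→5, due 6, lateness -1
J1: 5→9, due 7, lateness 2
J2: 9→14, due 11, lateness 3
Maximum = 3.
LPT (decreasing processing time): J2 J1 J4 J3.
J2: 0→5, due 11, lateness -6
J1: 5→9, due 7, lateness 2
J4: 9→12, due 6, lateness 6
J3: 12→14, due 5, lateness 9
Maximum = 9.
Difference = 3 − 9 = -6.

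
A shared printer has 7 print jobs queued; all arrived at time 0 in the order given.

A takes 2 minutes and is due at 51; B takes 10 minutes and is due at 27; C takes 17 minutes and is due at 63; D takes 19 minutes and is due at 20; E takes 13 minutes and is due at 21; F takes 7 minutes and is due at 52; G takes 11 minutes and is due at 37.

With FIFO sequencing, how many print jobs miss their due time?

4

FIFO (arrival order): A B C D E F G.
A: 0→2, due 51, tardiness 0
B: 2→12, due 27, tardiness 0
C: 12→29, due 63, tardiness 0
D: 29→48, due 20, tardiness 28
E: 48→61, due 21, tardiness 40
F: 61→68, due 52, tardiness 16
G: 68→79, due 37, tardiness 42
Late print jobs: 4.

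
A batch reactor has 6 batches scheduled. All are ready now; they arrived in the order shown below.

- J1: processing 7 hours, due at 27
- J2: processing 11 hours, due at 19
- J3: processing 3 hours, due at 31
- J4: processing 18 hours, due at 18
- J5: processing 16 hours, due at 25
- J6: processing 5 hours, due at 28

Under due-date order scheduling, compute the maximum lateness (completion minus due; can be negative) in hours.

29

EDD (increasing due date): J4 J2 J5 J1 J6 J3.
J4: 0→18, due 18, lateness 0
J2: 18→29, due 19, lateness 10
J5: 29→45, due 25, lateness 20
J1: 45→52, due 27, lateness 25
J6: 52→57, due 28, lateness 29
J3: 57→60, due 31, lateness 29
Maximum = 29.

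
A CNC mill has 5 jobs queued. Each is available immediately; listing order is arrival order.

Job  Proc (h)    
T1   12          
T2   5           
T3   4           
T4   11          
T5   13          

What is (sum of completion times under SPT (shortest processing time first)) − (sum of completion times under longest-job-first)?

SPT (increasing processing time): T3 T2 T4 T1 T5.
T3: 0→4
T2: 4→9
T4: 9→20
T1: 20→32
T5: 32→45
Sum = 4+9+20+32+45 = 110.
LPT (decreasing processing time): T5 T1 T4 T2 T3.
T5: 0→13
T1: 13→25
T4: 25→36
T2: 36→41
T3: 41→45
Sum = 13+25+36+41+45 = 160.
Difference = 110 − 160 = -50.

-50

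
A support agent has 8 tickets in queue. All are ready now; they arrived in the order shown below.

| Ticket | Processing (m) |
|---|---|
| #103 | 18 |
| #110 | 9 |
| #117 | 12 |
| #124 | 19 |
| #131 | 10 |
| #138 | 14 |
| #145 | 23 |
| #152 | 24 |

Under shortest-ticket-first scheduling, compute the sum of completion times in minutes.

483

SPT (increasing processing time): #110 #131 #117 #138 #103 #124 #145 #152.
#110: 0→9
#131: 9→19
#117: 19→31
#138: 31→45
#103: 45→63
#124: 63→82
#145: 82→105
#152: 105→129
Sum = 9+19+31+45+63+82+105+129 = 483.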